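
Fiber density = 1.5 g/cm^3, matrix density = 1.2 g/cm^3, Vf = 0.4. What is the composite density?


rho_c = rho_f*Vf + rho_m*(1-Vf) = 1.5*0.4 + 1.2*0.6 = 1.32 g/cm^3

1.32 g/cm^3


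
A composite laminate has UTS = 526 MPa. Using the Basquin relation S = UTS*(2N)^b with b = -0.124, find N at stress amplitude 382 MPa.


N = 0.5 * (S/UTS)^(1/b) = 0.5 * (382/526)^(1/-0.124) = 6.5965 cycles

6.5965 cycles


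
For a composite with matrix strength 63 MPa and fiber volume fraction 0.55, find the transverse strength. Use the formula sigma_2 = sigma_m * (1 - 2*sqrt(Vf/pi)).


factor = 1 - 2*sqrt(0.55/pi) = 0.1632
sigma_2 = 63 * 0.1632 = 10.28 MPa

10.28 MPa


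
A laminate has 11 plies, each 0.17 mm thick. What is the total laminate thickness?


h = n * t_ply = 11 * 0.17 = 1.87 mm

1.87 mm


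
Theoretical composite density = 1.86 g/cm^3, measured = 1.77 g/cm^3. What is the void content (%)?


Void% = (rho_theo - rho_actual)/rho_theo * 100 = (1.86 - 1.77)/1.86 * 100 = 4.84%

4.84%


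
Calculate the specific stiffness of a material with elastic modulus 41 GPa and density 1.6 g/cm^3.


Specific stiffness = E/rho = 41/1.6 = 25.6 GPa/(g/cm^3)

25.6 GPa/(g/cm^3)


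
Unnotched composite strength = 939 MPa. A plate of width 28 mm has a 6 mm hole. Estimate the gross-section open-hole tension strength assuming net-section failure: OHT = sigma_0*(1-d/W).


OHT = sigma_0*(1-d/W) = 939*(1-6/28) = 737.8 MPa

737.8 MPa


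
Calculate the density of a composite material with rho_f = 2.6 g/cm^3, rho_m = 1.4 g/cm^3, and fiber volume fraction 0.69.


rho_c = rho_f*Vf + rho_m*(1-Vf) = 2.6*0.69 + 1.4*0.31 = 2.228 g/cm^3

2.228 g/cm^3


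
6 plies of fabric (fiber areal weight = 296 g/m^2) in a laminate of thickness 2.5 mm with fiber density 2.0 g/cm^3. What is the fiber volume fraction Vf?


Vf = n * FAW / (rho_f * h * 1000) = 6 * 296 / (2.0 * 2.5 * 1000) = 0.3552

0.3552


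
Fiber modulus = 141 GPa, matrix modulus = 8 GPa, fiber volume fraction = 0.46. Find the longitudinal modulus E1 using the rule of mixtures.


E1 = Ef*Vf + Em*(1-Vf) = 141*0.46 + 8*0.54 = 69.18 GPa

69.18 GPa


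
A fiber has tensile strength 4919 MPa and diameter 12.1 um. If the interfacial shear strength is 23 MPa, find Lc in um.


Lc = sigma_f * d / (2 * tau_i) = 4919 * 12.1 / (2 * 23) = 1293.9 um

1293.9 um


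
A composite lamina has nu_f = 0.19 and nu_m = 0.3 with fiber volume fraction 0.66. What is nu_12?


nu_12 = nu_f*Vf + nu_m*(1-Vf) = 0.19*0.66 + 0.3*0.34 = 0.2274

0.2274


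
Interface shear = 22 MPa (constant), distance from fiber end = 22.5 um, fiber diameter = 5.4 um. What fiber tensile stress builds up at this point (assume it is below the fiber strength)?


Force balance: sigma_f * (pi*d^2/4) = tau * (pi*d) * x  ->  sigma_f = 4 * tau * x / d
sigma_f = 4 * 22 * 22.5 / 5.4 = 366.7 MPa

366.7 MPa


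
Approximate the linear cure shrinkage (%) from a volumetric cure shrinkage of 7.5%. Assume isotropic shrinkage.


Linear shrinkage ≈ vol_shrink/3 = 7.5/3 = 2.5%

2.5%


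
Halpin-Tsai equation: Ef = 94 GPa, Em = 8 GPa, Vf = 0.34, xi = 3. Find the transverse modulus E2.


eta = (Ef/Em - 1)/(Ef/Em + xi) = (11.75 - 1)/(11.75 + 3) = 0.7288
E2 = Em*(1+xi*eta*Vf)/(1-eta*Vf) = 18.54 GPa

18.54 GPa


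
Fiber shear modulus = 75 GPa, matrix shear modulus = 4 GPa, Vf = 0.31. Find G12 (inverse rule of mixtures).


1/G12 = Vf/Gf + (1-Vf)/Gm = 0.31/75 + 0.69/4
G12 = 5.66 GPa

5.66 GPa


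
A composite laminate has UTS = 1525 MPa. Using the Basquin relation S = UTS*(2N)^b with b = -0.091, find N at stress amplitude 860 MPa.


N = 0.5 * (S/UTS)^(1/b) = 0.5 * (860/1525)^(1/-0.091) = 270.8455 cycles

270.8455 cycles


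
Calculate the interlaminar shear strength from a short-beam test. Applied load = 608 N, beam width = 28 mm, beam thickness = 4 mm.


ILSS = 3F/(4bh) = 3*608/(4*28*4) = 4.07 MPa

4.07 MPa


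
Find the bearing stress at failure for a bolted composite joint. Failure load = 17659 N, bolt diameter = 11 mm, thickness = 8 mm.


sigma_br = F/(d*h) = 17659/(11*8) = 200.7 MPa

200.7 MPa


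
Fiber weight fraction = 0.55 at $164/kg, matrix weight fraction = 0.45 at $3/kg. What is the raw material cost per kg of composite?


Cost = cost_f*Wf + cost_m*Wm = 164*0.55 + 3*0.45 = $91.55/kg

$91.55/kg


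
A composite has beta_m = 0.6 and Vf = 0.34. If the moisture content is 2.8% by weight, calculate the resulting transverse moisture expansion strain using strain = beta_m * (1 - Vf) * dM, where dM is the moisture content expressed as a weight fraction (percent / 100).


dM = 2.8/100 = 0.028
strain = beta_m * (1-Vf) * dM = 0.6 * 0.66 * 0.028 = 0.011088

0.011088


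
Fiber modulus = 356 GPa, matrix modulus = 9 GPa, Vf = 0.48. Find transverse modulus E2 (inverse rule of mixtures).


1/E2 = Vf/Ef + (1-Vf)/Em = 0.48/356 + 0.52/9
E2 = 16.91 GPa

16.91 GPa


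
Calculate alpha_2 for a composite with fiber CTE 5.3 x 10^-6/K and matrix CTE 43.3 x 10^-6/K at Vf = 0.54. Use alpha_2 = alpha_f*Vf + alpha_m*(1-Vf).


alpha_2 = alpha_f*Vf + alpha_m*(1-Vf) = 5.3*0.54 + 43.3*0.46 = 22.8 x 10^-6/K

22.8 x 10^-6/K


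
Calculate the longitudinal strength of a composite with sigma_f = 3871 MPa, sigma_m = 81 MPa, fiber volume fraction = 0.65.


sigma_1 = sigma_f*Vf + sigma_m*(1-Vf) = 3871*0.65 + 81*0.35 = 2544.5 MPa

2544.5 MPa


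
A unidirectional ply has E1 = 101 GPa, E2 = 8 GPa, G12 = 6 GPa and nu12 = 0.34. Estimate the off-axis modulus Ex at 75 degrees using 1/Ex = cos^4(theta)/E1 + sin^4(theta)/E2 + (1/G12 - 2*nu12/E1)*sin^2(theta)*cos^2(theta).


cos^4(75) = 0.004487, sin^4(75) = 0.870513, sin^2(75)*cos^2(75) = 0.0625
1/G12 - 2*nu12/E1 = 1/6 - 2*0.34/101 = 0.159934 GPa^-1
1/Ex = 0.004487/101 + 0.870513/8 + 0.159934*0.0625 = 0.1188544 GPa^-1
Ex = 8.41 GPa

8.41 GPa


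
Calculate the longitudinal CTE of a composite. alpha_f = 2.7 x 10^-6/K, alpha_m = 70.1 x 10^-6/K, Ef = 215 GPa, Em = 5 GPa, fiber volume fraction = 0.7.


E1 = Ef*Vf + Em*(1-Vf) = 152.0
alpha_1 = (alpha_f*Ef*Vf + alpha_m*Em*(1-Vf))/E1 = 3.37 x 10^-6/K

3.37 x 10^-6/K


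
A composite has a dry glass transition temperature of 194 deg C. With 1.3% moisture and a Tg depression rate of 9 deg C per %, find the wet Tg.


Tg_wet = Tg_dry - k*moisture = 194 - 9*1.3 = 182.3 deg C

182.3 deg C


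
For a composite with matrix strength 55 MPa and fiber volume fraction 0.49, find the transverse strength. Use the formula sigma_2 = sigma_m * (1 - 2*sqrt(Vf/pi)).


factor = 1 - 2*sqrt(0.49/pi) = 0.2101
sigma_2 = 55 * 0.2101 = 11.56 MPa

11.56 MPa


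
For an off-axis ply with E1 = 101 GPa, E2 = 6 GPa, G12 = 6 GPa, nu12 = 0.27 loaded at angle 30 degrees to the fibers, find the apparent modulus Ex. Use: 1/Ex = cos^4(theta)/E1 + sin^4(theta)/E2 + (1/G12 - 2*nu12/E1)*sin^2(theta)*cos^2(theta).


cos^4(30) = 0.5625, sin^4(30) = 0.0625, sin^2(30)*cos^2(30) = 0.1875
1/G12 - 2*nu12/E1 = 1/6 - 2*0.27/101 = 0.16132 GPa^-1
1/Ex = 0.5625/101 + 0.0625/6 + 0.16132*0.1875 = 0.0462335 GPa^-1
Ex = 21.63 GPa

21.63 GPa


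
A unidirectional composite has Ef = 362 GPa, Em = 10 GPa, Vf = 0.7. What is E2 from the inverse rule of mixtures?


1/E2 = Vf/Ef + (1-Vf)/Em = 0.7/362 + 0.3/10
E2 = 31.31 GPa

31.31 GPa


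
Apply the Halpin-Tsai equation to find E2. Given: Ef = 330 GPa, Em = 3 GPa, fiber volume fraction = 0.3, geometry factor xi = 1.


eta = (Ef/Em - 1)/(Ef/Em + xi) = (110.0 - 1)/(110.0 + 1) = 0.982
E2 = Em*(1+xi*eta*Vf)/(1-eta*Vf) = 5.51 GPa

5.51 GPa


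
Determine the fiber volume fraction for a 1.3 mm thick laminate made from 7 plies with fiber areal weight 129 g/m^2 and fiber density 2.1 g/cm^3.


Vf = n * FAW / (rho_f * h * 1000) = 7 * 129 / (2.1 * 1.3 * 1000) = 0.3308

0.3308


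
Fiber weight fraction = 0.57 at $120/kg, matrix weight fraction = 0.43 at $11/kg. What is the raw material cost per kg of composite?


Cost = cost_f*Wf + cost_m*Wm = 120*0.57 + 11*0.43 = $73.13/kg

$73.13/kg


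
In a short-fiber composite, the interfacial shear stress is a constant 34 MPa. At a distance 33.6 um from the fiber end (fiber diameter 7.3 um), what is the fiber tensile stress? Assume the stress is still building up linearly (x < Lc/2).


Force balance: sigma_f * (pi*d^2/4) = tau * (pi*d) * x  ->  sigma_f = 4 * tau * x / d
sigma_f = 4 * 34 * 33.6 / 7.3 = 626.0 MPa

626.0 MPa


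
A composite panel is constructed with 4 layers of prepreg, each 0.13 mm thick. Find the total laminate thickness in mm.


h = n * t_ply = 4 * 0.13 = 0.52 mm

0.52 mm


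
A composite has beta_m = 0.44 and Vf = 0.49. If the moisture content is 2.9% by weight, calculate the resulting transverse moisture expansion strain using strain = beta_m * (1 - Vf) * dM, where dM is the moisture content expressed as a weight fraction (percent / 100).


dM = 2.9/100 = 0.029
strain = beta_m * (1-Vf) * dM = 0.44 * 0.51 * 0.029 = 0.0065076

0.0065076


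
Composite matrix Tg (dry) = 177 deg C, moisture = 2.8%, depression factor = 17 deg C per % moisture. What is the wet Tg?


Tg_wet = Tg_dry - k*moisture = 177 - 17*2.8 = 129.4 deg C

129.4 deg C


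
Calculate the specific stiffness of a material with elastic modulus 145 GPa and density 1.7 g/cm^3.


Specific stiffness = E/rho = 145/1.7 = 85.3 GPa/(g/cm^3)

85.3 GPa/(g/cm^3)


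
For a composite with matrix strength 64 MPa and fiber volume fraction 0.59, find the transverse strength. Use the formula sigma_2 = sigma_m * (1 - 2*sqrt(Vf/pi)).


factor = 1 - 2*sqrt(0.59/pi) = 0.1333
sigma_2 = 64 * 0.1333 = 8.53 MPa

8.53 MPa


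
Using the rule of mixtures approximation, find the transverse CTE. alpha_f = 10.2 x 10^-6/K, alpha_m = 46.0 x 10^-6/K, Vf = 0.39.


alpha_2 = alpha_f*Vf + alpha_m*(1-Vf) = 10.2*0.39 + 46.0*0.61 = 32.0 x 10^-6/K

32.0 x 10^-6/K


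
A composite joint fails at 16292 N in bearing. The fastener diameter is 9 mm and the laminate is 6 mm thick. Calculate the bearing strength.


sigma_br = F/(d*h) = 16292/(9*6) = 301.7 MPa

301.7 MPa


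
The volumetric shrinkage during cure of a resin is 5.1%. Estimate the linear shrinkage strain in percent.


Linear shrinkage ≈ vol_shrink/3 = 5.1/3 = 1.7%

1.7%


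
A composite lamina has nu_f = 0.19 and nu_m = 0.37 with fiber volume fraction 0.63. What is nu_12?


nu_12 = nu_f*Vf + nu_m*(1-Vf) = 0.19*0.63 + 0.37*0.37 = 0.2566

0.2566


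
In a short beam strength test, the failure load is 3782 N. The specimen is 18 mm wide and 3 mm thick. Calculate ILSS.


ILSS = 3F/(4bh) = 3*3782/(4*18*3) = 52.53 MPa

52.53 MPa


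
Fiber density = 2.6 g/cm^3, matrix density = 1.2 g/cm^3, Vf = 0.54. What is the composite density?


rho_c = rho_f*Vf + rho_m*(1-Vf) = 2.6*0.54 + 1.2*0.46 = 1.956 g/cm^3

1.956 g/cm^3


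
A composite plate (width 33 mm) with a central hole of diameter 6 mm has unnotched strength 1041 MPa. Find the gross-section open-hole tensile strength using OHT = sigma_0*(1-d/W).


OHT = sigma_0*(1-d/W) = 1041*(1-6/33) = 851.7 MPa

851.7 MPa


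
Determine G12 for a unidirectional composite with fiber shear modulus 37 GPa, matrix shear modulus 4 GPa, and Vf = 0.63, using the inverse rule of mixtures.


1/G12 = Vf/Gf + (1-Vf)/Gm = 0.63/37 + 0.37/4
G12 = 9.13 GPa

9.13 GPa


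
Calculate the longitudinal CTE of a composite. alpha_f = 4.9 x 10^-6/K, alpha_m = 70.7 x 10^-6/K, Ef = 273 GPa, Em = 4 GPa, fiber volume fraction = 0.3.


E1 = Ef*Vf + Em*(1-Vf) = 84.7
alpha_1 = (alpha_f*Ef*Vf + alpha_m*Em*(1-Vf))/E1 = 7.08 x 10^-6/K

7.08 x 10^-6/K


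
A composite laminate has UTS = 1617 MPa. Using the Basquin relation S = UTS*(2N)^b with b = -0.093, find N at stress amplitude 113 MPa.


N = 0.5 * (S/UTS)^(1/b) = 0.5 * (113/1617)^(1/-0.093) = 1.3339e+12 cycles

1.3339e+12 cycles


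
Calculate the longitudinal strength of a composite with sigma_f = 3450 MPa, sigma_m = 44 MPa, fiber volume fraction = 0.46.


sigma_1 = sigma_f*Vf + sigma_m*(1-Vf) = 3450*0.46 + 44*0.54 = 1610.8 MPa

1610.8 MPa


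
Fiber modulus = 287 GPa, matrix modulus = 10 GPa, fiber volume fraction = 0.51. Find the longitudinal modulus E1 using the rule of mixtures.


E1 = Ef*Vf + Em*(1-Vf) = 287*0.51 + 10*0.49 = 151.27 GPa

151.27 GPa


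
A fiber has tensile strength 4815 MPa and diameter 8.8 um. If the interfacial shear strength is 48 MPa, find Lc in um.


Lc = sigma_f * d / (2 * tau_i) = 4815 * 8.8 / (2 * 48) = 441.4 um

441.4 um


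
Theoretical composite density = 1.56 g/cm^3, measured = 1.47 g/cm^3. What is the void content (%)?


Void% = (rho_theo - rho_actual)/rho_theo * 100 = (1.56 - 1.47)/1.56 * 100 = 5.77%

5.77%


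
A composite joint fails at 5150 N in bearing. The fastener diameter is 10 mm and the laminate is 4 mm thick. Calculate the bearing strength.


sigma_br = F/(d*h) = 5150/(10*4) = 128.8 MPa

128.8 MPa


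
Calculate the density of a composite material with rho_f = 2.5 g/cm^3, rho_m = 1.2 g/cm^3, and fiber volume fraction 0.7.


rho_c = rho_f*Vf + rho_m*(1-Vf) = 2.5*0.7 + 1.2*0.3 = 2.11 g/cm^3

2.11 g/cm^3


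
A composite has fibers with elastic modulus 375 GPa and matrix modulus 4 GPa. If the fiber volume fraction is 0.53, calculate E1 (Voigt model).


E1 = Ef*Vf + Em*(1-Vf) = 375*0.53 + 4*0.47 = 200.63 GPa

200.63 GPa


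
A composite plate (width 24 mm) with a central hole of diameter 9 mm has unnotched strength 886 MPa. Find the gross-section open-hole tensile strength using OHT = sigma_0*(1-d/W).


OHT = sigma_0*(1-d/W) = 886*(1-9/24) = 553.8 MPa

553.8 MPa


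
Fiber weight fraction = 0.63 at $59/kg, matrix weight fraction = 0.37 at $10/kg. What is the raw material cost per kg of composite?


Cost = cost_f*Wf + cost_m*Wm = 59*0.63 + 10*0.37 = $40.87/kg

$40.87/kg


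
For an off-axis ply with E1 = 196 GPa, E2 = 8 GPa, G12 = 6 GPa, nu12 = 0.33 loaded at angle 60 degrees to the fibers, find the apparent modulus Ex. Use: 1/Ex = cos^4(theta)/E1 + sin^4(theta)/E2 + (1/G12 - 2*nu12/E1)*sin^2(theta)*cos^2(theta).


cos^4(60) = 0.0625, sin^4(60) = 0.5625, sin^2(60)*cos^2(60) = 0.1875
1/G12 - 2*nu12/E1 = 1/6 - 2*0.33/196 = 0.163299 GPa^-1
1/Ex = 0.0625/196 + 0.5625/8 + 0.163299*0.1875 = 0.10125 GPa^-1
Ex = 9.88 GPa

9.88 GPa


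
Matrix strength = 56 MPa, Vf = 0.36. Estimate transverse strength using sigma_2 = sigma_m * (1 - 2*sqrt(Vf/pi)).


factor = 1 - 2*sqrt(0.36/pi) = 0.323
sigma_2 = 56 * 0.323 = 18.09 MPa

18.09 MPa


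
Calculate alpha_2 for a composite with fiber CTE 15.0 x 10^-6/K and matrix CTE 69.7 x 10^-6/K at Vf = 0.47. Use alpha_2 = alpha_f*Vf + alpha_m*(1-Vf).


alpha_2 = alpha_f*Vf + alpha_m*(1-Vf) = 15.0*0.47 + 69.7*0.53 = 44.0 x 10^-6/K

44.0 x 10^-6/K


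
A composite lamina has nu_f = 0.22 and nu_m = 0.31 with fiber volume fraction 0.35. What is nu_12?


nu_12 = nu_f*Vf + nu_m*(1-Vf) = 0.22*0.35 + 0.31*0.65 = 0.2785

0.2785


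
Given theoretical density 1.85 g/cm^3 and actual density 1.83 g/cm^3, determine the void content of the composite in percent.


Void% = (rho_theo - rho_actual)/rho_theo * 100 = (1.85 - 1.83)/1.85 * 100 = 1.08%

1.08%


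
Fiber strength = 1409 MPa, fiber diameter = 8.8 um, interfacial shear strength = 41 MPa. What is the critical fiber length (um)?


Lc = sigma_f * d / (2 * tau_i) = 1409 * 8.8 / (2 * 41) = 151.2 um

151.2 um


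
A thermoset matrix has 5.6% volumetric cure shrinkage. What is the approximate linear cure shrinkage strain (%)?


Linear shrinkage ≈ vol_shrink/3 = 5.6/3 = 1.867%

1.867%


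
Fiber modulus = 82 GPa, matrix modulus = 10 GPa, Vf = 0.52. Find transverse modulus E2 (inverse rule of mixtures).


1/E2 = Vf/Ef + (1-Vf)/Em = 0.52/82 + 0.48/10
E2 = 18.4 GPa

18.4 GPa


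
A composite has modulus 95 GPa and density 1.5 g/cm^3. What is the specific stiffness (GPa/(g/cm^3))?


Specific stiffness = E/rho = 95/1.5 = 63.3 GPa/(g/cm^3)

63.3 GPa/(g/cm^3)


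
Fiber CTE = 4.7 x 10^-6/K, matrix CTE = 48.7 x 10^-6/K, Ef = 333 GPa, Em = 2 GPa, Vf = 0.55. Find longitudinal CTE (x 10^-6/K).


E1 = Ef*Vf + Em*(1-Vf) = 184.05
alpha_1 = (alpha_f*Ef*Vf + alpha_m*Em*(1-Vf))/E1 = 4.92 x 10^-6/K

4.92 x 10^-6/K


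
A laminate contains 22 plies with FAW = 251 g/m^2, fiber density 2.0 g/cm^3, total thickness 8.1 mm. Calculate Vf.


Vf = n * FAW / (rho_f * h * 1000) = 22 * 251 / (2.0 * 8.1 * 1000) = 0.3409

0.3409


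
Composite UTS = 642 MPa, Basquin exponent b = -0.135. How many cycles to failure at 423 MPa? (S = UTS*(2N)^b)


N = 0.5 * (S/UTS)^(1/b) = 0.5 * (423/642)^(1/-0.135) = 10.9939 cycles

10.9939 cycles


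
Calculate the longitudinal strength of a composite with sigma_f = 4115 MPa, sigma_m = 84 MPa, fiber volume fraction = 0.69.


sigma_1 = sigma_f*Vf + sigma_m*(1-Vf) = 4115*0.69 + 84*0.31 = 2865.4 MPa

2865.4 MPa


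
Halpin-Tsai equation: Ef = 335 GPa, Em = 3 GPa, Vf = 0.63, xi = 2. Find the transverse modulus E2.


eta = (Ef/Em - 1)/(Ef/Em + xi) = (111.6667 - 1)/(111.6667 + 2) = 0.9736
E2 = Em*(1+xi*eta*Vf)/(1-eta*Vf) = 17.28 GPa

17.28 GPa


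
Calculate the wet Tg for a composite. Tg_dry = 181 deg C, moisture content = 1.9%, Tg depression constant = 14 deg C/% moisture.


Tg_wet = Tg_dry - k*moisture = 181 - 14*1.9 = 154.4 deg C

154.4 deg C


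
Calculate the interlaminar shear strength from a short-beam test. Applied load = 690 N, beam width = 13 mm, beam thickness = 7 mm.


ILSS = 3F/(4bh) = 3*690/(4*13*7) = 5.69 MPa

5.69 MPa


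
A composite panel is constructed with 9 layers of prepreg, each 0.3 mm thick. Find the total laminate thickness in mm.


h = n * t_ply = 9 * 0.3 = 2.7 mm

2.7 mm


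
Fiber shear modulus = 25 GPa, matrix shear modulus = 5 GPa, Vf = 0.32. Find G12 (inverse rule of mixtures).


1/G12 = Vf/Gf + (1-Vf)/Gm = 0.32/25 + 0.68/5
G12 = 6.72 GPa

6.72 GPa


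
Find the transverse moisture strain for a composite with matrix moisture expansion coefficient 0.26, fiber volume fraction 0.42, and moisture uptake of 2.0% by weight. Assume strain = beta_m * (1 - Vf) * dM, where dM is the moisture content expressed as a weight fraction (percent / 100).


dM = 2.0/100 = 0.02
strain = beta_m * (1-Vf) * dM = 0.26 * 0.58 * 0.02 = 0.003016

0.003016


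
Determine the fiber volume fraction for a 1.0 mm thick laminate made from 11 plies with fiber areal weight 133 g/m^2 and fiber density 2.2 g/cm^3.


Vf = n * FAW / (rho_f * h * 1000) = 11 * 133 / (2.2 * 1.0 * 1000) = 0.665

0.665


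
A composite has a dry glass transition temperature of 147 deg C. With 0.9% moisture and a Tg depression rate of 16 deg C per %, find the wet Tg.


Tg_wet = Tg_dry - k*moisture = 147 - 16*0.9 = 132.6 deg C

132.6 deg C


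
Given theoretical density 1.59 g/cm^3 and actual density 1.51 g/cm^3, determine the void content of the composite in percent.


Void% = (rho_theo - rho_actual)/rho_theo * 100 = (1.59 - 1.51)/1.59 * 100 = 5.03%

5.03%


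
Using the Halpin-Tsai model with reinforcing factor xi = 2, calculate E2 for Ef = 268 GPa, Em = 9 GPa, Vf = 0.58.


eta = (Ef/Em - 1)/(Ef/Em + xi) = (29.7778 - 1)/(29.7778 + 2) = 0.9056
E2 = Em*(1+xi*eta*Vf)/(1-eta*Vf) = 38.87 GPa

38.87 GPa


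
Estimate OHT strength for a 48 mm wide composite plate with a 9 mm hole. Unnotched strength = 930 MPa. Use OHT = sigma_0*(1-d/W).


OHT = sigma_0*(1-d/W) = 930*(1-9/48) = 755.6 MPa

755.6 MPa


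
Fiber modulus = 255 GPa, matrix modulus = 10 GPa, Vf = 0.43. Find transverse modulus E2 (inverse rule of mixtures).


1/E2 = Vf/Ef + (1-Vf)/Em = 0.43/255 + 0.57/10
E2 = 17.04 GPa

17.04 GPa


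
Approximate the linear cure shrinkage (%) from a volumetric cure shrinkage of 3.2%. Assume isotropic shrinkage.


Linear shrinkage ≈ vol_shrink/3 = 3.2/3 = 1.067%

1.067%


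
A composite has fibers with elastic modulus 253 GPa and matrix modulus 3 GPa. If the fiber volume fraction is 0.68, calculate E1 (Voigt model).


E1 = Ef*Vf + Em*(1-Vf) = 253*0.68 + 3*0.32 = 173.0 GPa

173.0 GPa


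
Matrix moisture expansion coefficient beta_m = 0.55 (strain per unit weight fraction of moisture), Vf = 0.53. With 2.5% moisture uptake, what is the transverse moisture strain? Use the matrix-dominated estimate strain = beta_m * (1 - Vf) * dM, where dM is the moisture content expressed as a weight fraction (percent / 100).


dM = 2.5/100 = 0.025
strain = beta_m * (1-Vf) * dM = 0.55 * 0.47 * 0.025 = 0.0064625

0.0064625


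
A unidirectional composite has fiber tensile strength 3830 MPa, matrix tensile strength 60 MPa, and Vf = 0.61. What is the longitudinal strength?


sigma_1 = sigma_f*Vf + sigma_m*(1-Vf) = 3830*0.61 + 60*0.39 = 2359.7 MPa

2359.7 MPa


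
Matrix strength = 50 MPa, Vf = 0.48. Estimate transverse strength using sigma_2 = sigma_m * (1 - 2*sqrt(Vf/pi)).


factor = 1 - 2*sqrt(0.48/pi) = 0.2182
sigma_2 = 50 * 0.2182 = 10.91 MPa

10.91 MPa


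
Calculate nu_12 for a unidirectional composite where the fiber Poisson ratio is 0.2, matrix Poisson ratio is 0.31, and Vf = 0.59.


nu_12 = nu_f*Vf + nu_m*(1-Vf) = 0.2*0.59 + 0.31*0.41 = 0.2451

0.2451


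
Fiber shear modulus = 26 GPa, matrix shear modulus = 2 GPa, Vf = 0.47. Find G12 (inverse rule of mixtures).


1/G12 = Vf/Gf + (1-Vf)/Gm = 0.47/26 + 0.53/2
G12 = 3.53 GPa

3.53 GPa


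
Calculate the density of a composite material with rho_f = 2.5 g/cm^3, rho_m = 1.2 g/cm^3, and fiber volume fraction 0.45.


rho_c = rho_f*Vf + rho_m*(1-Vf) = 2.5*0.45 + 1.2*0.55 = 1.785 g/cm^3

1.785 g/cm^3


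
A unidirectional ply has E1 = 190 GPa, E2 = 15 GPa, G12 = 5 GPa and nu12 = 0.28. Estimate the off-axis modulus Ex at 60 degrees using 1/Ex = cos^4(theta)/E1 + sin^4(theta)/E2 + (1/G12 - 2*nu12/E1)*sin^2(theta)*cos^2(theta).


cos^4(60) = 0.0625, sin^4(60) = 0.5625, sin^2(60)*cos^2(60) = 0.1875
1/G12 - 2*nu12/E1 = 1/5 - 2*0.28/190 = 0.197053 GPa^-1
1/Ex = 0.0625/190 + 0.5625/15 + 0.197053*0.1875 = 0.0747763 GPa^-1
Ex = 13.37 GPa

13.37 GPa


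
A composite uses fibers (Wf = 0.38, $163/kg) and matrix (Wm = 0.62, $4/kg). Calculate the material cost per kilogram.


Cost = cost_f*Wf + cost_m*Wm = 163*0.38 + 4*0.62 = $64.42/kg

$64.42/kg


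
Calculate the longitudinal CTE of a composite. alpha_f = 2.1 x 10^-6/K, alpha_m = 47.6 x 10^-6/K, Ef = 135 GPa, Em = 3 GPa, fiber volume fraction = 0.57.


E1 = Ef*Vf + Em*(1-Vf) = 78.24
alpha_1 = (alpha_f*Ef*Vf + alpha_m*Em*(1-Vf))/E1 = 2.85 x 10^-6/K

2.85 x 10^-6/K


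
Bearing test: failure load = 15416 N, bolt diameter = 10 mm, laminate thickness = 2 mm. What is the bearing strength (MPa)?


sigma_br = F/(d*h) = 15416/(10*2) = 770.8 MPa

770.8 MPa


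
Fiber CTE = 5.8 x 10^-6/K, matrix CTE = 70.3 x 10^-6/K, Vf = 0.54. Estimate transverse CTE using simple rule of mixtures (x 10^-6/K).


alpha_2 = alpha_f*Vf + alpha_m*(1-Vf) = 5.8*0.54 + 70.3*0.46 = 35.5 x 10^-6/K

35.5 x 10^-6/K


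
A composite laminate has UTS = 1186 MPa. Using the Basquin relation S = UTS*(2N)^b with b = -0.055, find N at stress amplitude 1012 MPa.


N = 0.5 * (S/UTS)^(1/b) = 0.5 * (1012/1186)^(1/-0.055) = 8.9490 cycles

8.9490 cycles


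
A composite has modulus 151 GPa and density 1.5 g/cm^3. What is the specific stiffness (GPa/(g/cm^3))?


Specific stiffness = E/rho = 151/1.5 = 100.7 GPa/(g/cm^3)

100.7 GPa/(g/cm^3)


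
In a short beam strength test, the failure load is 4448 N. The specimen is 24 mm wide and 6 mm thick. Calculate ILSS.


ILSS = 3F/(4bh) = 3*4448/(4*24*6) = 23.17 MPa

23.17 MPa


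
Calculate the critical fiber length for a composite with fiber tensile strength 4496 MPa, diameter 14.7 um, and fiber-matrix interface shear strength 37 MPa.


Lc = sigma_f * d / (2 * tau_i) = 4496 * 14.7 / (2 * 37) = 893.1 um

893.1 um


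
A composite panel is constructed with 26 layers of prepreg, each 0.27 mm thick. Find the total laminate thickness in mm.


h = n * t_ply = 26 * 0.27 = 7.02 mm

7.02 mm


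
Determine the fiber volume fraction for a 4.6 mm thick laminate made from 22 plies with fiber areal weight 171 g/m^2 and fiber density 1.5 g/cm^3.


Vf = n * FAW / (rho_f * h * 1000) = 22 * 171 / (1.5 * 4.6 * 1000) = 0.5452

0.5452


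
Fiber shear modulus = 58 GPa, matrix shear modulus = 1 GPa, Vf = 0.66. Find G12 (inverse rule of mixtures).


1/G12 = Vf/Gf + (1-Vf)/Gm = 0.66/58 + 0.34/1
G12 = 2.85 GPa

2.85 GPa


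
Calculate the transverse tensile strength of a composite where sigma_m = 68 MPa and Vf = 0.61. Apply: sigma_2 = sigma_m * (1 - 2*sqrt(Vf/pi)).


factor = 1 - 2*sqrt(0.61/pi) = 0.1187
sigma_2 = 68 * 0.1187 = 8.07 MPa

8.07 MPa


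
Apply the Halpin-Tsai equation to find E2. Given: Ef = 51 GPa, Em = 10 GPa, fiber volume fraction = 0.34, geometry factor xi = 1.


eta = (Ef/Em - 1)/(Ef/Em + xi) = (5.1 - 1)/(5.1 + 1) = 0.6721
E2 = Em*(1+xi*eta*Vf)/(1-eta*Vf) = 15.92 GPa

15.92 GPa


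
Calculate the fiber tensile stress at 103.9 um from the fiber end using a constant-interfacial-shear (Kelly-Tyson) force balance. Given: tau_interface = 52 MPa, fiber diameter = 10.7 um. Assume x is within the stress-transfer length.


Force balance: sigma_f * (pi*d^2/4) = tau * (pi*d) * x  ->  sigma_f = 4 * tau * x / d
sigma_f = 4 * 52 * 103.9 / 10.7 = 2019.7 MPa

2019.7 MPa


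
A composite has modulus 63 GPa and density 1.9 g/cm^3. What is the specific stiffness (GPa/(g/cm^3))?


Specific stiffness = E/rho = 63/1.9 = 33.2 GPa/(g/cm^3)

33.2 GPa/(g/cm^3)


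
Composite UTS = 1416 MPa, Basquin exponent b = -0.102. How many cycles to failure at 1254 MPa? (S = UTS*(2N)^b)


N = 0.5 * (S/UTS)^(1/b) = 0.5 * (1254/1416)^(1/-0.102) = 1.6454 cycles

1.6454 cycles


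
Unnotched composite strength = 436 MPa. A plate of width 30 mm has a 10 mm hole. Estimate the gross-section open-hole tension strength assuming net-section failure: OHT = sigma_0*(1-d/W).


OHT = sigma_0*(1-d/W) = 436*(1-10/30) = 290.7 MPa

290.7 MPa


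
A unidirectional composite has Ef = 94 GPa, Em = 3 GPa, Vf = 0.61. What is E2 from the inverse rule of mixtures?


1/E2 = Vf/Ef + (1-Vf)/Em = 0.61/94 + 0.39/3
E2 = 7.33 GPa

7.33 GPa


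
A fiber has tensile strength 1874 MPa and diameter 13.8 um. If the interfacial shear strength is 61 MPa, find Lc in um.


Lc = sigma_f * d / (2 * tau_i) = 1874 * 13.8 / (2 * 61) = 212.0 um

212.0 um


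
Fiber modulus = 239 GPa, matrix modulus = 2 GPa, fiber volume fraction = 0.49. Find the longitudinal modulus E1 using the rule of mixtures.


E1 = Ef*Vf + Em*(1-Vf) = 239*0.49 + 2*0.51 = 118.13 GPa

118.13 GPa


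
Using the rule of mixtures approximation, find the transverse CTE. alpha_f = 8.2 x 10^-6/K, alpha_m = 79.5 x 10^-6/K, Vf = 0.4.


alpha_2 = alpha_f*Vf + alpha_m*(1-Vf) = 8.2*0.4 + 79.5*0.6 = 51.0 x 10^-6/K

51.0 x 10^-6/K


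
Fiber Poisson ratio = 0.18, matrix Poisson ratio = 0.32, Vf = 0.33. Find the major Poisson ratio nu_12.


nu_12 = nu_f*Vf + nu_m*(1-Vf) = 0.18*0.33 + 0.32*0.67 = 0.2738

0.2738


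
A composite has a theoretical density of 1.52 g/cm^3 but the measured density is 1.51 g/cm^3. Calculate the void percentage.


Void% = (rho_theo - rho_actual)/rho_theo * 100 = (1.52 - 1.51)/1.52 * 100 = 0.66%

0.66%


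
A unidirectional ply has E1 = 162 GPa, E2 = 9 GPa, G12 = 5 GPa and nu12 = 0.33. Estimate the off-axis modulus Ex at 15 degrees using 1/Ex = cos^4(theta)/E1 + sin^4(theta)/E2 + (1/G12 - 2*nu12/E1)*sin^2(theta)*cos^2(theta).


cos^4(15) = 0.870513, sin^4(15) = 0.004487, sin^2(15)*cos^2(15) = 0.0625
1/G12 - 2*nu12/E1 = 1/5 - 2*0.33/162 = 0.195926 GPa^-1
1/Ex = 0.870513/162 + 0.004487/9 + 0.195926*0.0625 = 0.0181175 GPa^-1
Ex = 55.2 GPa

55.2 GPa


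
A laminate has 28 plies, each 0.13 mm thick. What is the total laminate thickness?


h = n * t_ply = 28 * 0.13 = 3.64 mm

3.64 mm


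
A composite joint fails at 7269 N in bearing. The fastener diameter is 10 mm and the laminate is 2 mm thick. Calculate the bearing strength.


sigma_br = F/(d*h) = 7269/(10*2) = 363.5 MPa

363.5 MPa


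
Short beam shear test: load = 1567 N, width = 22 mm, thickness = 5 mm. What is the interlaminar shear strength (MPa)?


ILSS = 3F/(4bh) = 3*1567/(4*22*5) = 10.68 MPa

10.68 MPa


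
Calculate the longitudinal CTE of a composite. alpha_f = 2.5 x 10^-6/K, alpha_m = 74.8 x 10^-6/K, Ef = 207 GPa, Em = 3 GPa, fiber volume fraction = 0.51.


E1 = Ef*Vf + Em*(1-Vf) = 107.04
alpha_1 = (alpha_f*Ef*Vf + alpha_m*Em*(1-Vf))/E1 = 3.49 x 10^-6/K

3.49 x 10^-6/K


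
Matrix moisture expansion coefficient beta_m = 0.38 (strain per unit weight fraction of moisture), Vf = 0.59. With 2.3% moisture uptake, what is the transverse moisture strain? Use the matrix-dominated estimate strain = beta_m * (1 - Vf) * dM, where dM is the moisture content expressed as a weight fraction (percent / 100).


dM = 2.3/100 = 0.023
strain = beta_m * (1-Vf) * dM = 0.38 * 0.41 * 0.023 = 0.0035834

0.0035834


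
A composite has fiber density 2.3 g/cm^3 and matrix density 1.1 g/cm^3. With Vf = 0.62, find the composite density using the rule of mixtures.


rho_c = rho_f*Vf + rho_m*(1-Vf) = 2.3*0.62 + 1.1*0.38 = 1.844 g/cm^3

1.844 g/cm^3


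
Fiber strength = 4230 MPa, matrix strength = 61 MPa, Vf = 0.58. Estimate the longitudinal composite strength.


sigma_1 = sigma_f*Vf + sigma_m*(1-Vf) = 4230*0.58 + 61*0.42 = 2479.0 MPa

2479.0 MPa


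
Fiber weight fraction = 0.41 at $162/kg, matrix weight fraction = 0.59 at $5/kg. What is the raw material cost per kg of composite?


Cost = cost_f*Wf + cost_m*Wm = 162*0.41 + 5*0.59 = $69.37/kg

$69.37/kg


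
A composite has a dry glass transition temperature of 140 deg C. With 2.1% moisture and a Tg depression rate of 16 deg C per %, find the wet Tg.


Tg_wet = Tg_dry - k*moisture = 140 - 16*2.1 = 106.4 deg C

106.4 deg C


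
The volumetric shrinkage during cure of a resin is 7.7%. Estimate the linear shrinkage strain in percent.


Linear shrinkage ≈ vol_shrink/3 = 7.7/3 = 2.567%

2.567%


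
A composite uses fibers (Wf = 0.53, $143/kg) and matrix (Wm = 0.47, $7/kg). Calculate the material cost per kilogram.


Cost = cost_f*Wf + cost_m*Wm = 143*0.53 + 7*0.47 = $79.08/kg

$79.08/kg


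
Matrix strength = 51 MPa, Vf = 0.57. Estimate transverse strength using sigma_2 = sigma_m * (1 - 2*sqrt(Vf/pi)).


factor = 1 - 2*sqrt(0.57/pi) = 0.1481
sigma_2 = 51 * 0.1481 = 7.55 MPa

7.55 MPa


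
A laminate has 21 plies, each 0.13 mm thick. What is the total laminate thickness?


h = n * t_ply = 21 * 0.13 = 2.73 mm

2.73 mm


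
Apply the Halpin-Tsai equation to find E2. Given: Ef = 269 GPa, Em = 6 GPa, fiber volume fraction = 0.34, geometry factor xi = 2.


eta = (Ef/Em - 1)/(Ef/Em + xi) = (44.8333 - 1)/(44.8333 + 2) = 0.9359
E2 = Em*(1+xi*eta*Vf)/(1-eta*Vf) = 14.4 GPa

14.4 GPa


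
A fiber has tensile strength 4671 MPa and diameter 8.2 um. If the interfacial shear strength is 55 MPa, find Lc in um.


Lc = sigma_f * d / (2 * tau_i) = 4671 * 8.2 / (2 * 55) = 348.2 um

348.2 um


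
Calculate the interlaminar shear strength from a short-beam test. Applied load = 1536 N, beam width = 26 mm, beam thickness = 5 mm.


ILSS = 3F/(4bh) = 3*1536/(4*26*5) = 8.86 MPa

8.86 MPa


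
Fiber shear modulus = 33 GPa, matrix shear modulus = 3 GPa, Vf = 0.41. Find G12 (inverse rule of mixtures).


1/G12 = Vf/Gf + (1-Vf)/Gm = 0.41/33 + 0.59/3
G12 = 4.78 GPa

4.78 GPa


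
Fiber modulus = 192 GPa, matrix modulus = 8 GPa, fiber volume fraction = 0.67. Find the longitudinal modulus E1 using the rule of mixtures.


E1 = Ef*Vf + Em*(1-Vf) = 192*0.67 + 8*0.33 = 131.28 GPa

131.28 GPa


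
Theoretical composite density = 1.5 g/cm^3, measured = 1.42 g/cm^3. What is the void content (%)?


Void% = (rho_theo - rho_actual)/rho_theo * 100 = (1.5 - 1.42)/1.5 * 100 = 5.33%

5.33%


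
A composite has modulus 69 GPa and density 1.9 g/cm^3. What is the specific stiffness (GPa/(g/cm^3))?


Specific stiffness = E/rho = 69/1.9 = 36.3 GPa/(g/cm^3)

36.3 GPa/(g/cm^3)


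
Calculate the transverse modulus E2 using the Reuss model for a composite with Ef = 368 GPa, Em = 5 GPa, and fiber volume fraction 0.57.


1/E2 = Vf/Ef + (1-Vf)/Em = 0.57/368 + 0.43/5
E2 = 11.42 GPa

11.42 GPa


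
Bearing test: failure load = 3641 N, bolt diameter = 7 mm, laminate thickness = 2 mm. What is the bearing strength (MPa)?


sigma_br = F/(d*h) = 3641/(7*2) = 260.1 MPa

260.1 MPa


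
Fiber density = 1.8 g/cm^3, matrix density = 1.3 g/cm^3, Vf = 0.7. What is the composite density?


rho_c = rho_f*Vf + rho_m*(1-Vf) = 1.8*0.7 + 1.3*0.3 = 1.65 g/cm^3

1.65 g/cm^3


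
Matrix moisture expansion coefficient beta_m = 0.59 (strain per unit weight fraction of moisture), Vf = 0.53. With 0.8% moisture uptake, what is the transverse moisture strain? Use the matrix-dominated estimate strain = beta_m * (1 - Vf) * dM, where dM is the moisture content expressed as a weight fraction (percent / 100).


dM = 0.8/100 = 0.008
strain = beta_m * (1-Vf) * dM = 0.59 * 0.47 * 0.008 = 0.0022184

0.0022184


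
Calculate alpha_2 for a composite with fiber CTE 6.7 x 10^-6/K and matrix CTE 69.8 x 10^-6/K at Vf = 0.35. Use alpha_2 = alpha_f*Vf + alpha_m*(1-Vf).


alpha_2 = alpha_f*Vf + alpha_m*(1-Vf) = 6.7*0.35 + 69.8*0.65 = 47.7 x 10^-6/K

47.7 x 10^-6/K


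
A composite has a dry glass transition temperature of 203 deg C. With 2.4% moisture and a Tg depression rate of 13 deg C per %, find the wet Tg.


Tg_wet = Tg_dry - k*moisture = 203 - 13*2.4 = 171.8 deg C

171.8 deg C


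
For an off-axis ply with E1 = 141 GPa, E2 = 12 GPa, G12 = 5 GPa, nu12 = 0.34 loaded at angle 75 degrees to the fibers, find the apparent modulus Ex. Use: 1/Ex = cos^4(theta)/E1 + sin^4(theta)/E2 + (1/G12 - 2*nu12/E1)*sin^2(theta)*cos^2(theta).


cos^4(75) = 0.004487, sin^4(75) = 0.870513, sin^2(75)*cos^2(75) = 0.0625
1/G12 - 2*nu12/E1 = 1/5 - 2*0.34/141 = 0.195177 GPa^-1
1/Ex = 0.004487/141 + 0.870513/12 + 0.195177*0.0625 = 0.0847731 GPa^-1
Ex = 11.8 GPa

11.8 GPa


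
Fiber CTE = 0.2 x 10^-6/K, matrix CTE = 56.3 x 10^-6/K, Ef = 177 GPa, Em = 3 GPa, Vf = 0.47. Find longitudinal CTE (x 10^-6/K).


E1 = Ef*Vf + Em*(1-Vf) = 84.78
alpha_1 = (alpha_f*Ef*Vf + alpha_m*Em*(1-Vf))/E1 = 1.25 x 10^-6/K

1.25 x 10^-6/K


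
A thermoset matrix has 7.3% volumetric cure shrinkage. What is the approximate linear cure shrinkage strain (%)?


Linear shrinkage ≈ vol_shrink/3 = 7.3/3 = 2.433%

2.433%


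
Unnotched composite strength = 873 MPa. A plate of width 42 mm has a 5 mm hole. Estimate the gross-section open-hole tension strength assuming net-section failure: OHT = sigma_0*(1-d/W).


OHT = sigma_0*(1-d/W) = 873*(1-5/42) = 769.1 MPa

769.1 MPa


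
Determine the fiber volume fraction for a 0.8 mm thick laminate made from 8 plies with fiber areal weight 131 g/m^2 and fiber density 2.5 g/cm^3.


Vf = n * FAW / (rho_f * h * 1000) = 8 * 131 / (2.5 * 0.8 * 1000) = 0.524

0.524


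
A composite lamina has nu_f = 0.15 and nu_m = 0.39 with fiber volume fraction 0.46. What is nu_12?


nu_12 = nu_f*Vf + nu_m*(1-Vf) = 0.15*0.46 + 0.39*0.54 = 0.2796

0.2796


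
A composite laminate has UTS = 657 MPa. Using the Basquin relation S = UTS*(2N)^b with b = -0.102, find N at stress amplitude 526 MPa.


N = 0.5 * (S/UTS)^(1/b) = 0.5 * (526/657)^(1/-0.102) = 4.4241 cycles

4.4241 cycles


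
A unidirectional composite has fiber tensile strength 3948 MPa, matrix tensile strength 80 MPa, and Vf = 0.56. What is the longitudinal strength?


sigma_1 = sigma_f*Vf + sigma_m*(1-Vf) = 3948*0.56 + 80*0.44 = 2246.1 MPa

2246.1 MPa


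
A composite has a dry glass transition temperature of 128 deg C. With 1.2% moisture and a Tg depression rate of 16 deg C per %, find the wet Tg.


Tg_wet = Tg_dry - k*moisture = 128 - 16*1.2 = 108.8 deg C

108.8 deg C


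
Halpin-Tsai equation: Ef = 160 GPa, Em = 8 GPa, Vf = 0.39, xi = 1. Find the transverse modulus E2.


eta = (Ef/Em - 1)/(Ef/Em + xi) = (20.0 - 1)/(20.0 + 1) = 0.9048
E2 = Em*(1+xi*eta*Vf)/(1-eta*Vf) = 16.72 GPa

16.72 GPa


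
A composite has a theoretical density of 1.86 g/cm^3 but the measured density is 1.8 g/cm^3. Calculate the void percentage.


Void% = (rho_theo - rho_actual)/rho_theo * 100 = (1.86 - 1.8)/1.86 * 100 = 3.23%

3.23%


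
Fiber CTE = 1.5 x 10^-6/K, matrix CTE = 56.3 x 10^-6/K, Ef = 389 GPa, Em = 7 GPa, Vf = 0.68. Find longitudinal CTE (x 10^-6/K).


E1 = Ef*Vf + Em*(1-Vf) = 266.76
alpha_1 = (alpha_f*Ef*Vf + alpha_m*Em*(1-Vf))/E1 = 1.96 x 10^-6/K

1.96 x 10^-6/K


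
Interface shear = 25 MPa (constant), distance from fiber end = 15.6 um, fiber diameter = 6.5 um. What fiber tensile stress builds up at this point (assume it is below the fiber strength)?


Force balance: sigma_f * (pi*d^2/4) = tau * (pi*d) * x  ->  sigma_f = 4 * tau * x / d
sigma_f = 4 * 25 * 15.6 / 6.5 = 240.0 MPa

240.0 MPa


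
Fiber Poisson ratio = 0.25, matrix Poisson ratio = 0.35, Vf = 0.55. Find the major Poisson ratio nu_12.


nu_12 = nu_f*Vf + nu_m*(1-Vf) = 0.25*0.55 + 0.35*0.45 = 0.295

0.295


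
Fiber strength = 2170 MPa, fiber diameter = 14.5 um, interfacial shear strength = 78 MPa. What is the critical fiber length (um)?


Lc = sigma_f * d / (2 * tau_i) = 2170 * 14.5 / (2 * 78) = 201.7 um

201.7 um


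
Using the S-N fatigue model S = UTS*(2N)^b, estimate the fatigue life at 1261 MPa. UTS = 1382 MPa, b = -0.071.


N = 0.5 * (S/UTS)^(1/b) = 0.5 * (1261/1382)^(1/-0.071) = 1.8173 cycles

1.8173 cycles


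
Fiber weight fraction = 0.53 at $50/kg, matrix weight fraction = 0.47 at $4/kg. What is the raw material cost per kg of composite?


Cost = cost_f*Wf + cost_m*Wm = 50*0.53 + 4*0.47 = $28.38/kg

$28.38/kg


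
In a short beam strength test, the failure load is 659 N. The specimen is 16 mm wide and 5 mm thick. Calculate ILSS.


ILSS = 3F/(4bh) = 3*659/(4*16*5) = 6.18 MPa

6.18 MPa


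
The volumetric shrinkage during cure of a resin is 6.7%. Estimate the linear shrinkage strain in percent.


Linear shrinkage ≈ vol_shrink/3 = 6.7/3 = 2.233%

2.233%


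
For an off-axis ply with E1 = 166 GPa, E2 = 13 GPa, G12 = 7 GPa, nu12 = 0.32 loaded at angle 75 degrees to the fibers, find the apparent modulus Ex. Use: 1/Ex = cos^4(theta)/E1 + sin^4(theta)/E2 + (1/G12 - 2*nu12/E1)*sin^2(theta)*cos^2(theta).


cos^4(75) = 0.004487, sin^4(75) = 0.870513, sin^2(75)*cos^2(75) = 0.0625
1/G12 - 2*nu12/E1 = 1/7 - 2*0.32/166 = 0.139002 GPa^-1
1/Ex = 0.004487/166 + 0.870513/13 + 0.139002*0.0625 = 0.0756772 GPa^-1
Ex = 13.21 GPa

13.21 GPa


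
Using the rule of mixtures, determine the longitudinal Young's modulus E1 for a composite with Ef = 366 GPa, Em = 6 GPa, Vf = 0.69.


E1 = Ef*Vf + Em*(1-Vf) = 366*0.69 + 6*0.31 = 254.4 GPa

254.4 GPa


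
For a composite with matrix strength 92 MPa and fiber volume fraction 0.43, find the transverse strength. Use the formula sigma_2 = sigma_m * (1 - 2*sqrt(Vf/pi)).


factor = 1 - 2*sqrt(0.43/pi) = 0.2601
sigma_2 = 92 * 0.2601 = 23.93 MPa

23.93 MPa


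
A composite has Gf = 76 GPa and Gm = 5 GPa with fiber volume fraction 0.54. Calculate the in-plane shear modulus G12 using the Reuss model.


1/G12 = Vf/Gf + (1-Vf)/Gm = 0.54/76 + 0.46/5
G12 = 10.09 GPa

10.09 GPa


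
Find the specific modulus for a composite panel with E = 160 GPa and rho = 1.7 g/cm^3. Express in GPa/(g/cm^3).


Specific stiffness = E/rho = 160/1.7 = 94.1 GPa/(g/cm^3)

94.1 GPa/(g/cm^3)


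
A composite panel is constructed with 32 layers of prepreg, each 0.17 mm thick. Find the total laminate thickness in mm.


h = n * t_ply = 32 * 0.17 = 5.44 mm

5.44 mm


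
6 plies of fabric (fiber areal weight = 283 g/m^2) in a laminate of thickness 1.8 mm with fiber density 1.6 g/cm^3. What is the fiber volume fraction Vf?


Vf = n * FAW / (rho_f * h * 1000) = 6 * 283 / (1.6 * 1.8 * 1000) = 0.5896

0.5896
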